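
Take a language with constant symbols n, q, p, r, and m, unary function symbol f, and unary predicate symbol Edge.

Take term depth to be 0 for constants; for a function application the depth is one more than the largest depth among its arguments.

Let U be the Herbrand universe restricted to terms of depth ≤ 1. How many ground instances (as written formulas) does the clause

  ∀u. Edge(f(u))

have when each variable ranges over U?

Ground terms of depth ≤ 1:
  Write N_k for the number of ground terms of depth ≤ k. A term of depth ≤ k is either a constant or a function symbol applied to arguments of depth ≤ k−1, so N_k = 5 + N_{k-1}.
  N_0 = 5
  N_1 = 5 + 5 = 10
  Explicitly: n, q, p, r, m, f(n), f(q), f(p), f(r), f(m).
So there are 10 ground terms available for substitution.
The clause has 1 distinct variable (u), which appears in the body. In the free term algebra distinct substitutions yield syntactically distinct ground instances.
Number of ground instances = 10.

10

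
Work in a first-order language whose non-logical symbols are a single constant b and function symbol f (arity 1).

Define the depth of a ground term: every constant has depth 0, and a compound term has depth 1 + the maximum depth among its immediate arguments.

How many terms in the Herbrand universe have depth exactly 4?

1

Let N_k = |{terms of depth ≤ k}|. Then N_0 = 1 and N_k = 1 + N_{k-1} for k ≥ 1 (one summand per function symbol, arity giving the exponent).
N_0 = 1
N_1 = 1 + 1 = 2
N_2 = 1 + 2 = 3
N_3 = 1 + 3 = 4
N_4 = 1 + 4 = 5
Terms of depth exactly 4: N_4 − N_3 = 5 − 4 = 1.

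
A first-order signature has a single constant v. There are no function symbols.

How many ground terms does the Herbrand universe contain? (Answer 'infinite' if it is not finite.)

1

There are no function symbols, so the only ground term is the single constant.
The Herbrand universe is {v}, finite with 1 element.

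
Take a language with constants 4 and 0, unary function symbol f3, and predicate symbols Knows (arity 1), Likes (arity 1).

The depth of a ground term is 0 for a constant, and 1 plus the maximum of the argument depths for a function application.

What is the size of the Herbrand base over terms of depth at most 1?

8

First count ground terms of depth ≤ 1.
Write N_k for the number of ground terms of depth ≤ k. A term of depth ≤ k is either a constant or a function symbol applied to arguments of depth ≤ k−1, so N_k = 2 + N_{k-1}.
N_0 = 2
N_1 = 2 + 2 = 4
Explicitly: 4, 0, f3(4), f3(0).
So |H| = 4.
For each predicate symbol, the number of ground atoms is |H| raised to its arity; summing:
  Knows: 4;  Likes: 4
Total ground atoms: 4 + 4 = 8.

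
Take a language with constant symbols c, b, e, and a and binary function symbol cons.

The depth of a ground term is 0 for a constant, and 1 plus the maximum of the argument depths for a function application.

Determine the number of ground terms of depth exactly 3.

162816

Count level by level. With function symbols cons/2, the terms of depth ≤ k are the 4 constants together with each function applied to depth-≤(k−1) tuples, so N_k = 4 + N_{k-1}^2.
N_0 = 4
N_1 = 4 + 4^2 = 20
N_2 = 4 + 20^2 = 404
N_3 = 4 + 404^2 = 163220
Terms of depth exactly 3: N_3 − N_2 = 163220 − 404 = 162816.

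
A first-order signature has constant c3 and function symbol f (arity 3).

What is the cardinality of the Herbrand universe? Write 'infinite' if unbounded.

The signature has at least one function symbol (f, arity 3) and at least one constant (c3).
Iterating f gives infinitely many distinct ground terms: c3, f(c3, c3, c3), f(f(c3, c3, c3), f(c3, c3, c3), f(c3, c3, c3)), ...
So the Herbrand universe is infinite.

infinite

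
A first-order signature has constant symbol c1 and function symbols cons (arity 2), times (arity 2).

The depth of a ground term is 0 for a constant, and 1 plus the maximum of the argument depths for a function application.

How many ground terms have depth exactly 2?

Let N_k count ground terms of depth at most k. Each non-constant term of depth ≤ k is some function symbol applied to depth-≤(k−1) arguments, giving N_k = 1 + N_{k-1}^2 + N_{k-1}^2.
N_0 = 1
N_1 = 1 + 1^2 + 1^2 = 3
N_2 = 1 + 3^2 + 3^2 = 19
Terms of depth exactly 2: N_2 − N_1 = 19 − 3 = 16.

16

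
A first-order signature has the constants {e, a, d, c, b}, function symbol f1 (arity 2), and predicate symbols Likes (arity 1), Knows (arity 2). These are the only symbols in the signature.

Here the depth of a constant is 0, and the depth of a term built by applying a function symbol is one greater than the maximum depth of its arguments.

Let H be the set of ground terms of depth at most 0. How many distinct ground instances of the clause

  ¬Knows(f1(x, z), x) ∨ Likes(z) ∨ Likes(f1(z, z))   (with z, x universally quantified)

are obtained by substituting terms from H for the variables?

Ground terms of depth ≤ 0:
  Write N_k for the number of ground terms of depth ≤ k. A term of depth ≤ k is either a constant or a function symbol applied to arguments of depth ≤ k−1, so N_k = 5 + N_{k-1}^2.
  N_0 = 5
So there are 5 ground terms available for substitution.
The clause has 2 distinct variables (z, x), each appearing in the body. In the free term algebra distinct substitutions yield syntactically distinct ground instances.
Number of ground instances = 5^2 = 25.

25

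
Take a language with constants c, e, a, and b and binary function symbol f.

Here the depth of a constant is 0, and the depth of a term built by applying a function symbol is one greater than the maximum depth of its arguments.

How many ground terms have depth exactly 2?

384

Count level by level. With function symbols f/2, the terms of depth ≤ k are the 4 constants together with each function applied to depth-≤(k−1) tuples, so N_k = 4 + N_{k-1}^2.
N_0 = 4
N_1 = 4 + 4^2 = 20
N_2 = 4 + 20^2 = 404
Terms of depth exactly 2: N_2 − N_1 = 404 − 20 = 384.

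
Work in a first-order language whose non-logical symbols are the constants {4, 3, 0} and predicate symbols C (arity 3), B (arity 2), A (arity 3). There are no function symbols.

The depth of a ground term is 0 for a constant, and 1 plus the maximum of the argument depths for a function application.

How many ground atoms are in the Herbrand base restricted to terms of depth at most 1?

63

First count ground terms of depth ≤ 1.
With no function symbols every ground term is a constant, so there are exactly 3 ground terms at every depth bound.
N_0 = 3
N_1 = 3
Explicitly: 4, 3, 0.
So |H| = 3.
Ground atoms are formed by filling each argument slot of a predicate with a term from H, so an r-ary predicate gives |H|^r atoms:
  C: 3^3 = 27;  B: 3^2 = 9;  A: 3^3 = 27
Total ground atoms: 27 + 9 + 27 = 63.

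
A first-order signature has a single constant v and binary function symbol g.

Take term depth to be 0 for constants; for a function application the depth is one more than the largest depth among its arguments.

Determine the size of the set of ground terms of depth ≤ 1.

2

If N_k denotes the number of depth-≤k ground terms, the 1 constant gives N_0 = 1, and each function symbol of arity r contributes N_{k-1}^r new terms at level k: N_k = 1 + N_{k-1}^2.
N_0 = 1
N_1 = 1 + 1^2 = 2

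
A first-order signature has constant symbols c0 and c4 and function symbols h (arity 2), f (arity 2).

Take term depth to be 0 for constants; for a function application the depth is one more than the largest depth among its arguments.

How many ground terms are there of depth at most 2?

202

Let N_k count ground terms of depth at most k. Each non-constant term of depth ≤ k is some function symbol applied to depth-≤(k−1) arguments, giving N_k = 2 + N_{k-1}^2 + N_{k-1}^2.
N_0 = 2
N_1 = 2 + 2^2 + 2^2 = 10
N_2 = 2 + 10^2 + 10^2 = 202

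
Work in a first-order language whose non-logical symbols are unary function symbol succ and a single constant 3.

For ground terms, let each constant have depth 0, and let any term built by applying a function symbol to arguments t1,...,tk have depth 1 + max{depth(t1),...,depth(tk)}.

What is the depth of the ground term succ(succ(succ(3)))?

depth(succ(3)) = 1 + depth(3) = 1 + 0 = 1
depth(succ(succ(3))) = 1 + depth(succ(3)) = 1 + 1 = 2
depth(succ(succ(succ(3)))) = 1 + depth(succ(succ(3))) = 1 + 2 = 3

3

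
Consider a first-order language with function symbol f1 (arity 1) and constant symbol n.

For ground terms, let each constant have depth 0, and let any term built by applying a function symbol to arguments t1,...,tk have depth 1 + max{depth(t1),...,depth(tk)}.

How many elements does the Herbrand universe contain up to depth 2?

3

If N_k denotes the number of depth-≤k ground terms, the 1 constant gives N_0 = 1, and each function symbol of arity r contributes N_{k-1}^r new terms at level k: N_k = 1 + N_{k-1}.
N_0 = 1
N_1 = 1 + 1 = 2
N_2 = 1 + 2 = 3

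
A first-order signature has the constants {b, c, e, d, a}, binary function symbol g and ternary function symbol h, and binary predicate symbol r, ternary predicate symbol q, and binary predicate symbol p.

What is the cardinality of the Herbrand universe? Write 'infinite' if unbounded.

infinite

The signature has at least one function symbol (g, arity 2) and at least one constant (b).
Iterating g gives infinitely many distinct ground terms: b, g(b, b), g(g(b, b), g(b, b)), ...
So the Herbrand universe is infinite.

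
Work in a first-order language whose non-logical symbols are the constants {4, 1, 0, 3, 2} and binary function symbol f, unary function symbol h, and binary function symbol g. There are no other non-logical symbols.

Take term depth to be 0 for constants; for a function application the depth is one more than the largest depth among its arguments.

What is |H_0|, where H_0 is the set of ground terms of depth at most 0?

Let N_k count ground terms of depth at most k. Each non-constant term of depth ≤ k is some function symbol applied to depth-≤(k−1) arguments, giving N_k = 5 + N_{k-1}^2 + N_{k-1} + N_{k-1}^2.
N_0 = 5
Explicitly: 4, 1, 0, 3, 2.

5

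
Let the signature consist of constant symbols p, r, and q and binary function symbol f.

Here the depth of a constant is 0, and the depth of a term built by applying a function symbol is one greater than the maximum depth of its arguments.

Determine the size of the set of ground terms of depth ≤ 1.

If N_k denotes the number of depth-≤k ground terms, the 3 constants give N_0 = 3, and each function symbol of arity r contributes N_{k-1}^r new terms at level k: N_k = 3 + N_{k-1}^2.
N_0 = 3
N_1 = 3 + 3^2 = 12

12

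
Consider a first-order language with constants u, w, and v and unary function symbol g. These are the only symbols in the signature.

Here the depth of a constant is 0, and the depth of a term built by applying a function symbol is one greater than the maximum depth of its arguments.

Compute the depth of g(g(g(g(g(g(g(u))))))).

7

depth(g(u)) = 1 + depth(u) = 1 + 0 = 1
depth(g(g(u))) = 1 + depth(g(u)) = 1 + 1 = 2
depth(g(g(g(u)))) = 1 + depth(g(g(u))) = 1 + 2 = 3
depth(g(g(g(g(u))))) = 1 + depth(g(g(g(u)))) = 1 + 3 = 4
depth(g(g(g(g(g(u)))))) = 1 + depth(g(g(g(g(u))))) = 1 + 4 = 5
depth(g(g(g(g(g(g(u))))))) = 1 + depth(g(g(g(g(g(u)))))) = 1 + 5 = 6
depth(g(g(g(g(g(g(g(u)))))))) = 1 + depth(g(g(g(g(g(g(u))))))) = 1 + 6 = 7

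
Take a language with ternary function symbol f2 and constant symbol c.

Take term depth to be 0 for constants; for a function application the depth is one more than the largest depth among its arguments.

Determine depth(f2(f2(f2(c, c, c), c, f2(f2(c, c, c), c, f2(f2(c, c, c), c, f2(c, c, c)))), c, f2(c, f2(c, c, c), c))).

5

depth(f2(c, c, c)) = 1 + max(0, 0, 0) = 1
depth(f2(f2(c, c, c), c, f2(c, c, c))) = 1 + max(1, 0, 1) = 2
depth(f2(f2(c, c, c), c, f2(f2(c, c, c), c, f2(c, c, c)))) = 1 + max(1, 0, 2) = 3
depth(f2(f2(c, c, c), c, f2(f2(c, c, c), c, f2(f2(c, c, c), c, f2(c, c, c))))) = 1 + max(1, 0, 3) = 4
depth(f2(c, f2(c, c, c), c)) = 1 + max(0, 1, 0) = 2
depth(f2(f2(f2(c, c, c), c, f2(f2(c, c, c), c, f2(f2(c, c, c), c, f2(c, c, c)))), c, f2(c, f2(c, c, c), c))) = 1 + max(4, 0, 2) = 5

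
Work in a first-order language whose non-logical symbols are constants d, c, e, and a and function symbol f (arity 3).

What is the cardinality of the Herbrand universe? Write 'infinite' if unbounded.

infinite

The signature has at least one function symbol (f, arity 3) and at least one constant (d).
Iterating f gives infinitely many distinct ground terms: d, f(d, d, d), f(f(d, d, d), f(d, d, d), f(d, d, d)), ...
So the Herbrand universe is infinite.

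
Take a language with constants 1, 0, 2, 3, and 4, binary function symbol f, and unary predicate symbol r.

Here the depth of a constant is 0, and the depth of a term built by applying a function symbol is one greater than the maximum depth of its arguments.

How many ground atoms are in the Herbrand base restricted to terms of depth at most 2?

First count ground terms of depth ≤ 2.
If N_k denotes the number of depth-≤k ground terms, the 5 constants give N_0 = 5, and each function symbol of arity r contributes N_{k-1}^r new terms at level k: N_k = 5 + N_{k-1}^2.
N_0 = 5
N_1 = 5 + 5^2 = 30
N_2 = 5 + 30^2 = 905
So |H| = 905.
A ground atom is a predicate applied to a tuple of terms from H, so the count is the sum over predicates of |H|^arity:
  r: 905
Total ground atoms: 905.

905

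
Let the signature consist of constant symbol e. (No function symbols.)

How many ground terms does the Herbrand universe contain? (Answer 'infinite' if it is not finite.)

There are no function symbols, so the only ground term is the single constant.
The Herbrand universe is {e}, finite with 1 element.

1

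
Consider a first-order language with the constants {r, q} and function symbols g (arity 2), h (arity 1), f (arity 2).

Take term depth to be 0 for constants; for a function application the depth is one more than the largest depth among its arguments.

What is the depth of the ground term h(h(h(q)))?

depth(h(q)) = 1 + depth(q) = 1 + 0 = 1
depth(h(h(q))) = 1 + depth(h(q)) = 1 + 1 = 2
depth(h(h(h(q)))) = 1 + depth(h(h(q))) = 1 + 2 = 3

3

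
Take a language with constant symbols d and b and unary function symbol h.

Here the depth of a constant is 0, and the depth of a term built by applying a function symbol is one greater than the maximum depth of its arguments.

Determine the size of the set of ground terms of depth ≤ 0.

Let N_k count ground terms of depth at most k. Each non-constant term of depth ≤ k is some function symbol applied to depth-≤(k−1) arguments, giving N_k = 2 + N_{k-1}.
N_0 = 2
Explicitly: d, b.

2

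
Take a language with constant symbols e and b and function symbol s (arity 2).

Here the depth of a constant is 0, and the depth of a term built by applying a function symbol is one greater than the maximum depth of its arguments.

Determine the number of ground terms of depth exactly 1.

4

Let N_k = |{terms of depth ≤ k}|. Then N_0 = 2 and N_k = 2 + N_{k-1}^2 for k ≥ 1 (one summand per function symbol, arity giving the exponent).
N_0 = 2
N_1 = 2 + 2^2 = 6
Terms of depth exactly 1: N_1 − N_0 = 6 − 2 = 4.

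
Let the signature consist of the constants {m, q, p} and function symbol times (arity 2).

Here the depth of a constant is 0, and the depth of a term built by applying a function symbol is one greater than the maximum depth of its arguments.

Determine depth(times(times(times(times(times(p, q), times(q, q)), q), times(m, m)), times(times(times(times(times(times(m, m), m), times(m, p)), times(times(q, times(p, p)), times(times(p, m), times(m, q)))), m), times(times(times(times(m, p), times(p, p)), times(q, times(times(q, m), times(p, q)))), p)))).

depth(times(p, q)) = 1 + max(0, 0) = 1
depth(times(q, q)) = 1 + max(0, 0) = 1
depth(times(times(p, q), times(q, q))) = 1 + max(1, 1) = 2
depth(times(times(times(p, q), times(q, q)), q)) = 1 + max(2, 0) = 3
depth(times(m, m)) = 1 + max(0, 0) = 1
depth(times(times(times(times(p, q), times(q, q)), q), times(m, m))) = 1 + max(3, 1) = 4
depth(times(times(m, m), m)) = 1 + max(1, 0) = 2
depth(times(m, p)) = 1 + max(0, 0) = 1
depth(times(times(times(m, m), m), times(m, p))) = 1 + max(2, 1) = 3
depth(times(p, p)) = 1 + max(0, 0) = 1
depth(times(q, times(p, p))) = 1 + max(0, 1) = 2
depth(times(p, m)) = 1 + max(0, 0) = 1
depth(times(m, q)) = 1 + max(0, 0) = 1
depth(times(times(p, m), times(m, q))) = 1 + max(1, 1) = 2
depth(times(times(q, times(p, p)), times(times(p, m), times(m, q)))) = 1 + max(2, 2) = 3
depth(times(times(times(times(m, m), m), times(m, p)), times(times(q, times(p, p)), times(times(p, m), times(m, q))))) = 1 + max(3, 3) = 4
depth(times(times(times(times(times(m, m), m), times(m, p)), times(times(q, times(p, p)), times(times(p, m), times(m, q)))), m)) = 1 + max(4, 0) = 5
depth(times(times(m, p), times(p, p))) = 1 + max(1, 1) = 2
depth(times(q, m)) = 1 + max(0, 0) = 1
depth(times(times(q, m), times(p, q))) = 1 + max(1, 1) = 2
depth(times(q, times(times(q, m), times(p, q)))) = 1 + max(0, 2) = 3
depth(times(times(times(m, p), times(p, p)), times(q, times(times(q, m), times(p, q))))) = 1 + max(2, 3) = 4
depth(times(times(times(times(m, p), times(p, p)), times(q, times(times(q, m), times(p, q)))), p)) = 1 + max(4, 0) = 5
depth(times(times(times(times(times(times(m, m), m), times(m, p)), times(times(q, times(p, p)), times(times(p, m), times(m, q)))), m), times(times(times(times(m, p), times(p, p)), times(q, times(times(q, m), times(p, q)))), p))) = 1 + max(5, 5) = 6
depth(times(times(times(times(times(p, q), times(q, q)), q), times(m, m)), times(times(times(times(times(times(m, m), m), times(m, p)), times(times(q, times(p, p)), times(times(p, m), times(m, q)))), m), times(times(times(times(m, p), times(p, p)), times(q, times(times(q, m), times(p, q)))), p)))) = 1 + max(4, 6) = 7

7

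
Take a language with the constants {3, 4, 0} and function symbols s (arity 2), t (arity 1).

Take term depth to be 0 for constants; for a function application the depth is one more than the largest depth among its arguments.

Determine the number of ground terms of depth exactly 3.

Let N_k = |{terms of depth ≤ k}|. Then N_0 = 3 and N_k = 3 + N_{k-1}^2 + N_{k-1} for k ≥ 1 (one summand per function symbol, arity giving the exponent).
N_0 = 3
N_1 = 3 + 3^2 + 3 = 15
N_2 = 3 + 15^2 + 15 = 243
N_3 = 3 + 243^2 + 243 = 59295
Terms of depth exactly 3: N_3 − N_2 = 59295 − 243 = 59052.

59052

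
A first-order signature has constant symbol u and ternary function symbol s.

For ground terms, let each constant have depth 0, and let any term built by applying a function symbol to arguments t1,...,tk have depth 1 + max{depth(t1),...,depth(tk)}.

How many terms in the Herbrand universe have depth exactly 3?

721

Let N_k count ground terms of depth at most k. Each non-constant term of depth ≤ k is some function symbol applied to depth-≤(k−1) arguments, giving N_k = 1 + N_{k-1}^3.
N_0 = 1
N_1 = 1 + 1^3 = 2
N_2 = 1 + 2^3 = 9
N_3 = 1 + 9^3 = 730
Terms of depth exactly 3: N_3 − N_2 = 730 − 9 = 721.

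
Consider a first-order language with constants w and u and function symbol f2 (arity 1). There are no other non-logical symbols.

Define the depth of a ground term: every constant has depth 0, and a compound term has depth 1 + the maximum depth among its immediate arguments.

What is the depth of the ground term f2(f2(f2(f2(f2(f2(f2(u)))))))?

depth(f2(u)) = 1 + depth(u) = 1 + 0 = 1
depth(f2(f2(u))) = 1 + depth(f2(u)) = 1 + 1 = 2
depth(f2(f2(f2(u)))) = 1 + depth(f2(f2(u))) = 1 + 2 = 3
depth(f2(f2(f2(f2(u))))) = 1 + depth(f2(f2(f2(u)))) = 1 + 3 = 4
depth(f2(f2(f2(f2(f2(u)))))) = 1 + depth(f2(f2(f2(f2(u))))) = 1 + 4 = 5
depth(f2(f2(f2(f2(f2(f2(u))))))) = 1 + depth(f2(f2(f2(f2(f2(u)))))) = 1 + 5 = 6
depth(f2(f2(f2(f2(f2(f2(f2(u)))))))) = 1 + depth(f2(f2(f2(f2(f2(f2(u))))))) = 1 + 6 = 7

7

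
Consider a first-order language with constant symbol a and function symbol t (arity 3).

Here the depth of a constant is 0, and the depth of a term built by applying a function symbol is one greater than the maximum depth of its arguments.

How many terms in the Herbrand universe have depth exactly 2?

7

Let N_k count ground terms of depth at most k. Each non-constant term of depth ≤ k is some function symbol applied to depth-≤(k−1) arguments, giving N_k = 1 + N_{k-1}^3.
N_0 = 1
N_1 = 1 + 1^3 = 2
N_2 = 1 + 2^3 = 9
Terms of depth exactly 2: N_2 − N_1 = 9 − 2 = 7.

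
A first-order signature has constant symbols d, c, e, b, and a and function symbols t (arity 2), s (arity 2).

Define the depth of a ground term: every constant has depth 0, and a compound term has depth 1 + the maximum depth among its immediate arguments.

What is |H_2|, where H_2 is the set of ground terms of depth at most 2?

6055

Count level by level. With function symbols t/2, s/2, the terms of depth ≤ k are the 5 constants together with each function applied to depth-≤(k−1) tuples, so N_k = 5 + N_{k-1}^2 + N_{k-1}^2.
N_0 = 5
N_1 = 5 + 5^2 + 5^2 = 55
N_2 = 5 + 55^2 + 55^2 = 6055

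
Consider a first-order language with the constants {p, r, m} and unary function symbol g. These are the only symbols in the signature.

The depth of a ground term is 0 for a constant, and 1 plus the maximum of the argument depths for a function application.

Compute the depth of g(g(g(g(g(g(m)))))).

depth(g(m)) = 1 + depth(m) = 1 + 0 = 1
depth(g(g(m))) = 1 + depth(g(m)) = 1 + 1 = 2
depth(g(g(g(m)))) = 1 + depth(g(g(m))) = 1 + 2 = 3
depth(g(g(g(g(m))))) = 1 + depth(g(g(g(m)))) = 1 + 3 = 4
depth(g(g(g(g(g(m)))))) = 1 + depth(g(g(g(g(m))))) = 1 + 4 = 5
depth(g(g(g(g(g(g(m))))))) = 1 + depth(g(g(g(g(g(m)))))) = 1 + 5 = 6

6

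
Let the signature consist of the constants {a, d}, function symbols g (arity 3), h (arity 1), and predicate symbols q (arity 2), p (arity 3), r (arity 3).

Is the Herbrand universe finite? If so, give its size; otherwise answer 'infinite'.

infinite

The signature has at least one function symbol (g, arity 3) and at least one constant (a).
Iterating g gives infinitely many distinct ground terms: a, g(a, a, a), g(g(a, a, a), g(a, a, a), g(a, a, a)), ...
So the Herbrand universe is infinite.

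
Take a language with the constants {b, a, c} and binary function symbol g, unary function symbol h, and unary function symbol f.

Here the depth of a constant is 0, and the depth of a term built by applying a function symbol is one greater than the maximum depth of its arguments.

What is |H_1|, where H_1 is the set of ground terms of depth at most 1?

Count level by level. With function symbols g/2, h/1, f/1, the terms of depth ≤ k are the 3 constants together with each function applied to depth-≤(k−1) tuples, so N_k = 3 + N_{k-1}^2 + N_{k-1} + N_{k-1}.
N_0 = 3
N_1 = 3 + 3^2 + 3 + 3 = 18

18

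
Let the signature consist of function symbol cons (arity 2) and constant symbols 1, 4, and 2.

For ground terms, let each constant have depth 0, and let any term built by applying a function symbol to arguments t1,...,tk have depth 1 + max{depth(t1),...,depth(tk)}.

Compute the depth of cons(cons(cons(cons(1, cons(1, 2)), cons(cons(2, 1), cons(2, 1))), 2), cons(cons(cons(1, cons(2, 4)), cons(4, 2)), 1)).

depth(cons(1, 2)) = 1 + max(0, 0) = 1
depth(cons(1, cons(1, 2))) = 1 + max(0, 1) = 2
depth(cons(2, 1)) = 1 + max(0, 0) = 1
depth(cons(cons(2, 1), cons(2, 1))) = 1 + max(1, 1) = 2
depth(cons(cons(1, cons(1, 2)), cons(cons(2, 1), cons(2, 1)))) = 1 + max(2, 2) = 3
depth(cons(cons(cons(1, cons(1, 2)), cons(cons(2, 1), cons(2, 1))), 2)) = 1 + max(3, 0) = 4
depth(cons(2, 4)) = 1 + max(0, 0) = 1
depth(cons(1, cons(2, 4))) = 1 + max(0, 1) = 2
depth(cons(4, 2)) = 1 + max(0, 0) = 1
depth(cons(cons(1, cons(2, 4)), cons(4, 2))) = 1 + max(2, 1) = 3
depth(cons(cons(cons(1, cons(2, 4)), cons(4, 2)), 1)) = 1 + max(3, 0) = 4
depth(cons(cons(cons(cons(1, cons(1, 2)), cons(cons(2, 1), cons(2, 1))), 2), cons(cons(cons(1, cons(2, 4)), cons(4, 2)), 1))) = 1 + max(4, 4) = 5

5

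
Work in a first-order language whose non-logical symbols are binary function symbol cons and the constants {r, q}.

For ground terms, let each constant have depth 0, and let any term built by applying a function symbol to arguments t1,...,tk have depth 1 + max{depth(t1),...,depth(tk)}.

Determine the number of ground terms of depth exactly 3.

Let N_k count ground terms of depth at most k. Each non-constant term of depth ≤ k is some function symbol applied to depth-≤(k−1) arguments, giving N_k = 2 + N_{k-1}^2.
N_0 = 2
N_1 = 2 + 2^2 = 6
N_2 = 2 + 6^2 = 38
N_3 = 2 + 38^2 = 1446
Terms of depth exactly 3: N_3 − N_2 = 1446 − 38 = 1408.

1408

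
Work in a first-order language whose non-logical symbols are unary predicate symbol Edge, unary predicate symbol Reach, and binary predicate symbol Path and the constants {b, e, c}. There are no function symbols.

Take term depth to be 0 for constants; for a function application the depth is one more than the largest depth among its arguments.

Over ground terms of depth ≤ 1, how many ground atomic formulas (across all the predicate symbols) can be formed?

15

First count ground terms of depth ≤ 1.
With no function symbols every ground term is a constant, so there are exactly 3 ground terms at every depth bound.
N_0 = 3
N_1 = 3
Explicitly: b, e, c.
So |H| = 3.
For each predicate symbol, the number of ground atoms is |H| raised to its arity; summing:
  Edge: 3;  Reach: 3;  Path: 3^2 = 9
Total ground atoms: 3 + 3 + 9 = 15.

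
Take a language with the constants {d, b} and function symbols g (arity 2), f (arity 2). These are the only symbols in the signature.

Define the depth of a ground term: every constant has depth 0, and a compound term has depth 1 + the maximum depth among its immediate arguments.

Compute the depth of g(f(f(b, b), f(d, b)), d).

3

depth(f(b, b)) = 1 + max(0, 0) = 1
depth(f(d, b)) = 1 + max(0, 0) = 1
depth(f(f(b, b), f(d, b))) = 1 + max(1, 1) = 2
depth(g(f(f(b, b), f(d, b)), d)) = 1 + max(2, 0) = 3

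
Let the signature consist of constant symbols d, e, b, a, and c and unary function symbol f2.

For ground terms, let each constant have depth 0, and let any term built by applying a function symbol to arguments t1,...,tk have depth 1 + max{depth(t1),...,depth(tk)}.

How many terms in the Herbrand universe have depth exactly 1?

Let N_k count ground terms of depth at most k. Each non-constant term of depth ≤ k is some function symbol applied to depth-≤(k−1) arguments, giving N_k = 5 + N_{k-1}.
N_0 = 5
N_1 = 5 + 5 = 10
Terms of depth exactly 1: N_1 − N_0 = 10 − 5 = 5.

5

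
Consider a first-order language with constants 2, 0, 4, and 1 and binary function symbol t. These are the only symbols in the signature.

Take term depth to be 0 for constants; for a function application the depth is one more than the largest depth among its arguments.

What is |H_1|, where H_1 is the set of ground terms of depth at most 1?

Let N_k = |{terms of depth ≤ k}|. Then N_0 = 4 and N_k = 4 + N_{k-1}^2 for k ≥ 1 (one summand per function symbol, arity giving the exponent).
N_0 = 4
N_1 = 4 + 4^2 = 20

20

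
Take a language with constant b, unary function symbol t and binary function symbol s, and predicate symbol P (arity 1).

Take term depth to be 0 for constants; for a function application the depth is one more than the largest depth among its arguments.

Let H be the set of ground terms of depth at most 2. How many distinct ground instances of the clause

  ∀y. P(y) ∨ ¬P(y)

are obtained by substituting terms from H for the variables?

Ground terms of depth ≤ 2:
  If N_k denotes the number of depth-≤k ground terms, the 1 constant gives N_0 = 1, and each function symbol of arity r contributes N_{k-1}^r new terms at level k: N_k = 1 + N_{k-1} + N_{k-1}^2.
  N_0 = 1
  N_1 = 1 + 1 + 1^2 = 3
  N_2 = 1 + 3 + 3^2 = 13
So there are 13 ground terms available for substitution.
The clause has 1 distinct variable (y), which appears in the body. In the free term algebra distinct substitutions yield syntactically distinct ground instances.
Number of ground instances = 13.

13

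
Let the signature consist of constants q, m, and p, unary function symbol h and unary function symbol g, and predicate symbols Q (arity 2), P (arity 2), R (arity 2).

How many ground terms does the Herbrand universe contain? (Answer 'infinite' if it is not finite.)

infinite

The signature has at least one function symbol (h, arity 1) and at least one constant (q).
Iterating h gives infinitely many distinct ground terms: q, h(q), h(h(q)), ...
So the Herbrand universe is infinite.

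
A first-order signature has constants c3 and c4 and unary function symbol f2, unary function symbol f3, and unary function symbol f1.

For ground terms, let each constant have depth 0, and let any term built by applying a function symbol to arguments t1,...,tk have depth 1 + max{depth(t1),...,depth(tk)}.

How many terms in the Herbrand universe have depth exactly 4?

Let N_k count ground terms of depth at most k. Each non-constant term of depth ≤ k is some function symbol applied to depth-≤(k−1) arguments, giving N_k = 2 + N_{k-1} + N_{k-1} + N_{k-1}.
N_0 = 2
N_1 = 2 + 2 + 2 + 2 = 8
N_2 = 2 + 8 + 8 + 8 = 26
N_3 = 2 + 26 + 26 + 26 = 80
N_4 = 2 + 80 + 80 + 80 = 242
Terms of depth exactly 4: N_4 − N_3 = 242 − 80 = 162.

162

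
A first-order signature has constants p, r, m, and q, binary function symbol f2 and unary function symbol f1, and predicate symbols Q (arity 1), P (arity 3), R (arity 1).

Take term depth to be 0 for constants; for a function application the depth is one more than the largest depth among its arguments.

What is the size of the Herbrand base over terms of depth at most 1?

13872

First count ground terms of depth ≤ 1.
Write N_k for the number of ground terms of depth ≤ k. A term of depth ≤ k is either a constant or a function symbol applied to arguments of depth ≤ k−1, so N_k = 4 + N_{k-1}^2 + N_{k-1}.
N_0 = 4
N_1 = 4 + 4^2 + 4 = 24
So |H| = 24.
A ground atom is a predicate applied to a tuple of terms from H, so the count is the sum over predicates of |H|^arity:
  Q: 24;  P: 24^3 = 13824;  R: 24
Total ground atoms: 24 + 13824 + 24 = 13872.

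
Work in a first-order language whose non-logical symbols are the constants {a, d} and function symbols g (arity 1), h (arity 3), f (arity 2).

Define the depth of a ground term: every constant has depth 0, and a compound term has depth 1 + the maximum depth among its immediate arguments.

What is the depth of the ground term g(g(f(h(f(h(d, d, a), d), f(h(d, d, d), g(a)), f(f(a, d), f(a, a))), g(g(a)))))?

6

depth(h(d, d, a)) = 1 + max(0, 0, 0) = 1
depth(f(h(d, d, a), d)) = 1 + max(1, 0) = 2
depth(h(d, d, d)) = 1 + max(0, 0, 0) = 1
depth(g(a)) = 1 + depth(a) = 1 + 0 = 1
depth(f(h(d, d, d), g(a))) = 1 + max(1, 1) = 2
depth(f(a, d)) = 1 + max(0, 0) = 1
depth(f(a, a)) = 1 + max(0, 0) = 1
depth(f(f(a, d), f(a, a))) = 1 + max(1, 1) = 2
depth(h(f(h(d, d, a), d), f(h(d, d, d), g(a)), f(f(a, d), f(a, a)))) = 1 + max(2, 2, 2) = 3
depth(g(g(a))) = 1 + depth(g(a)) = 1 + 1 = 2
depth(f(h(f(h(d, d, a), d), f(h(d, d, d), g(a)), f(f(a, d), f(a, a))), g(g(a)))) = 1 + max(3, 2) = 4
depth(g(f(h(f(h(d, d, a), d), f(h(d, d, d), g(a)), f(f(a, d), f(a, a))), g(g(a))))) = 1 + depth(f(h(f(h(d, d, a), d), f(h(d, d, d), g(a)), f(f(a, d), f(a, a))), g(g(a)))) = 1 + 4 = 5
depth(g(g(f(h(f(h(d, d, a), d), f(h(d, d, d), g(a)), f(f(a, d), f(a, a))), g(g(a)))))) = 1 + depth(g(f(h(f(h(d, d, a), d), f(h(d, d, d), g(a)), f(f(a, d), f(a, a))), g(g(a))))) = 1 + 5 = 6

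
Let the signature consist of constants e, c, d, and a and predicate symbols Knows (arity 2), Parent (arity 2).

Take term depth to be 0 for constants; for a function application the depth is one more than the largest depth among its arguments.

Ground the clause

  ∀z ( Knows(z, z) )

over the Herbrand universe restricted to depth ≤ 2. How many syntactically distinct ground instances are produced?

Ground terms of depth ≤ 2:
  With no function symbols every ground term is a constant, so there are exactly 4 ground terms at every depth bound.
  N_0 = 4
  N_1 = 4
  N_2 = 4
  Explicitly: e, c, d, a.
So there are 4 ground terms available for substitution.
The variable z ranges independently over the available ground terms, and distinct assignments produce distinct instances.
Number of ground instances = 4.

4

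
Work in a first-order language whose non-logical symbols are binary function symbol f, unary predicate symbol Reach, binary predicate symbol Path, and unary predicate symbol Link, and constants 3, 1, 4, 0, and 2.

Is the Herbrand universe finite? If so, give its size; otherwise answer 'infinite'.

The signature has at least one function symbol (f, arity 2) and at least one constant (3).
Iterating f gives infinitely many distinct ground terms: 3, f(3, 3), f(f(3, 3), f(3, 3)), ...
So the Herbrand universe is infinite.

infinite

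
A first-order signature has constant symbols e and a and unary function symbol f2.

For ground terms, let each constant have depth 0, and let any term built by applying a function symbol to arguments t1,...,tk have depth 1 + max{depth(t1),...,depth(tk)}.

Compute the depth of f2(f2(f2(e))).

depth(f2(e)) = 1 + depth(e) = 1 + 0 = 1
depth(f2(f2(e))) = 1 + depth(f2(e)) = 1 + 1 = 2
depth(f2(f2(f2(e)))) = 1 + depth(f2(f2(e))) = 1 + 2 = 3

3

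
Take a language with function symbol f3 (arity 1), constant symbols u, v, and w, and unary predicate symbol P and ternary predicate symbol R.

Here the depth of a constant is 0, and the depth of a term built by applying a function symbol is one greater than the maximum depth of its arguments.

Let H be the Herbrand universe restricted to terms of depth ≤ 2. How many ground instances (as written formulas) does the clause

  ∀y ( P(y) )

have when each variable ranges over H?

9

Ground terms of depth ≤ 2:
  Count level by level. With function symbols f3/1, the terms of depth ≤ k are the 3 constants together with each function applied to depth-≤(k−1) tuples, so N_k = 3 + N_{k-1}.
  N_0 = 3
  N_1 = 3 + 3 = 6
  N_2 = 3 + 6 = 9
  Explicitly: u, v, w, f3(u), f3(v), f3(w), f3(f3(u)), f3(f3(v)), f3(f3(w)).
So there are 9 ground terms available for substitution.
There is 1 variable to instantiate (y),  occurring in at least one literal, so different choices give different ground instances.
Number of ground instances = 9.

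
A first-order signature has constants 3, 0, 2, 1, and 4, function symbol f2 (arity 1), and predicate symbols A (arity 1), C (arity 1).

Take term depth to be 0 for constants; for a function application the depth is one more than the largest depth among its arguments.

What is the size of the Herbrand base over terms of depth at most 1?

First count ground terms of depth ≤ 1.
Write N_k for the number of ground terms of depth ≤ k. A term of depth ≤ k is either a constant or a function symbol applied to arguments of depth ≤ k−1, so N_k = 5 + N_{k-1}.
N_0 = 5
N_1 = 5 + 5 = 10
Explicitly: 3, 0, 2, 1, 4, f2(3), f2(0), f2(2), f2(1), f2(4).
So |H| = 10.
Ground atoms are formed by filling each argument slot of a predicate with a term from H, so an r-ary predicate gives |H|^r atoms:
  A: 10;  C: 10
Total ground atoms: 10 + 10 = 20.

20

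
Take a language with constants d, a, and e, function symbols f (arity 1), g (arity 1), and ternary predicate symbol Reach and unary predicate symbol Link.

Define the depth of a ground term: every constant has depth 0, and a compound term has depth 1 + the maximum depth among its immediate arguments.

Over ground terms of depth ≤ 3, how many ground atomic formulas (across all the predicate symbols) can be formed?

91170

First count ground terms of depth ≤ 3.
If N_k denotes the number of depth-≤k ground terms, the 3 constants give N_0 = 3, and each function symbol of arity r contributes N_{k-1}^r new terms at level k: N_k = 3 + N_{k-1} + N_{k-1}.
N_0 = 3
N_1 = 3 + 3 + 3 = 9
N_2 = 3 + 9 + 9 = 21
N_3 = 3 + 21 + 21 = 45
So |H| = 45.
Each predicate of arity r yields |H|^r ground atoms (one per choice of an r-tuple from H):
  Reach: 45^3 = 91125;  Link: 45
Total ground atoms: 91125 + 45 = 91170.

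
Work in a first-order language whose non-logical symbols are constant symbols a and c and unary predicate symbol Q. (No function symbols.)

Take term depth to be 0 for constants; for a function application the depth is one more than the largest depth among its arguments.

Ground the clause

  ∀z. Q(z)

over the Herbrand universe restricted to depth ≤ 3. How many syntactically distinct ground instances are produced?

2

Ground terms of depth ≤ 3:
  With no function symbols every ground term is a constant, so there are exactly 2 ground terms at every depth bound.
  N_0 = 2
  N_1 = 2
  N_2 = 2
  N_3 = 2
So there are 2 ground terms available for substitution.
The body mentions the single quantified variable z; since ground terms form a free algebra, no two substitutions collapse to the same formula.
Number of ground instances = 2.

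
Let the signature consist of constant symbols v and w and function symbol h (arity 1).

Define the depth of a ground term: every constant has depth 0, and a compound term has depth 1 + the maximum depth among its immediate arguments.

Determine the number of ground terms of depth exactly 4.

2

Write N_k for the number of ground terms of depth ≤ k. A term of depth ≤ k is either a constant or a function symbol applied to arguments of depth ≤ k−1, so N_k = 2 + N_{k-1}.
N_0 = 2
N_1 = 2 + 2 = 4
N_2 = 2 + 4 = 6
N_3 = 2 + 6 = 8
N_4 = 2 + 8 = 10
Terms of depth exactly 4: N_4 − N_3 = 10 − 8 = 2.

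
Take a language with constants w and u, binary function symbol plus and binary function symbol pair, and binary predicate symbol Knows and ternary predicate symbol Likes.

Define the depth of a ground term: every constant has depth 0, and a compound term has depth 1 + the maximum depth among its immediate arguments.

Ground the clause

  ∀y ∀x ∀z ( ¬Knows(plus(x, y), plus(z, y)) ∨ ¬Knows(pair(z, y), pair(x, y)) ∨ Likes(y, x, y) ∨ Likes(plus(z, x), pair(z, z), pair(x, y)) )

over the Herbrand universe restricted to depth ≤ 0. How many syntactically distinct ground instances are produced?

8

Ground terms of depth ≤ 0:
  If N_k denotes the number of depth-≤k ground terms, the 2 constants give N_0 = 2, and each function symbol of arity r contributes N_{k-1}^r new terms at level k: N_k = 2 + N_{k-1}^2 + N_{k-1}^2.
  N_0 = 2
So there are 2 ground terms available for substitution.
There are 3 variables to instantiate (y, x, z), each occurring in at least one literal, so different choices give different ground instances.
Number of ground instances = 2^3 = 8.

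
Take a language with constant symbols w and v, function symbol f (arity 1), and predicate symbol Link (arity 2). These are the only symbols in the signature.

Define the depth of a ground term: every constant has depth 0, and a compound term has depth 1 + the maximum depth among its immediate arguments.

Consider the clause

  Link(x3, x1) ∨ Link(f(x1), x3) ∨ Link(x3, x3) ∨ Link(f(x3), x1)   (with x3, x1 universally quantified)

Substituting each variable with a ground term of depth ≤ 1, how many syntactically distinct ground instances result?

16

Ground terms of depth ≤ 1:
  Write N_k for the number of ground terms of depth ≤ k. A term of depth ≤ k is either a constant or a function symbol applied to arguments of depth ≤ k−1, so N_k = 2 + N_{k-1}.
  N_0 = 2
  N_1 = 2 + 2 = 4
  Explicitly: w, v, f(w), f(v).
So there are 4 ground terms available for substitution.
The clause has 2 distinct variables (x3, x1), each appearing in the body. In the free term algebra distinct substitutions yield syntactically distinct ground instances.
Number of ground instances = 4^2 = 16.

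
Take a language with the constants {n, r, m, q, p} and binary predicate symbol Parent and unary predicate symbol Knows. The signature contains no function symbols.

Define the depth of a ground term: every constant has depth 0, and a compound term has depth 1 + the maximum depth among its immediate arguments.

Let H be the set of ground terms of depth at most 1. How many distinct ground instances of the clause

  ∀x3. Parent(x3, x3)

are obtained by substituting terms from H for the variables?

Ground terms of depth ≤ 1:
  With no function symbols every ground term is a constant, so there are exactly 5 ground terms at every depth bound.
  N_0 = 5
  N_1 = 5
  Explicitly: n, r, m, q, p.
So there are 5 ground terms available for substitution.
The body mentions the single quantified variable x3; since ground terms form a free algebra, no two substitutions collapse to the same formula.
Number of ground instances = 5.

5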